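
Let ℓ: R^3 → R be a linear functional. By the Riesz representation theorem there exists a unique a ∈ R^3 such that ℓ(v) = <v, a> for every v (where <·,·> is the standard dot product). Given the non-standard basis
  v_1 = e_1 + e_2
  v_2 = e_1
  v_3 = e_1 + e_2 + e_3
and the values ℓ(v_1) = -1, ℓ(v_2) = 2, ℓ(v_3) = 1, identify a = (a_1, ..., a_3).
a = (2, -3, 2)

Write a = (a_1, ..., a_3) in the standard basis. For each basis vector v_i, ℓ(v_i) = <v_i, a> is a linear equation in the a_j's. Collect the n equations into a matrix system V a = ℓ, where row i of V is v_i (expressed in the standard basis). Since V is invertible (lower-triangular with 1s on the diagonal, up to permutation), solve by back-substitution:
  V =
[[1, 1, 0],
 [1, 0, 0],
 [1, 1, 1]]
  V a = (-1, 2, 1)
Solving gives a = (2, -3, 2).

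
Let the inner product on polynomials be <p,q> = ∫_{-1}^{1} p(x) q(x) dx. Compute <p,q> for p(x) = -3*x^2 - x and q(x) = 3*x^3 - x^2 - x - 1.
<p,q> = 8/3

Expand the product: p(x)·q(x) = -9*x^5 + 4*x^3 + 4*x^2 + x.
∫_{-1}^{1} of each monomial x^k gives [2/(k+1) if k even, 0 if k odd]. Integrating term-by-term (or equivalently evaluating the antiderivative F(x) = -3*x^6/2 + x^4 + 4*x^3/3 + x^2/2 at the endpoints):
  F(1) − F(−1) = 4/3 − (-4/3) = 8/3.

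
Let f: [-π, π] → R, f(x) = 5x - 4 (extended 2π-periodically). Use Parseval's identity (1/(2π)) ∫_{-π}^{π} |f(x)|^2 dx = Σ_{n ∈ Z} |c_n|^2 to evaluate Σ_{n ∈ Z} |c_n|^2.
Σ |c_n|^2 = 25π^2/3 + 16

Expand and integrate term by term over [-π, π]:
  ∫ (5x)^2 dx = 25·(2π^3/3); ∫ 2·5·(-4)·x dx = 0 (odd integrand); ∫ (-4)^2 dx = 16·2π.
So (1/(2π)) ∫_{-π}^{π} (5x - 4)^2 dx = 25π^2/3 + 16 = 25π^2/3 + 16.
Parseval ⇒ Σ |c_n|^2 = 25π^2/3 + 16.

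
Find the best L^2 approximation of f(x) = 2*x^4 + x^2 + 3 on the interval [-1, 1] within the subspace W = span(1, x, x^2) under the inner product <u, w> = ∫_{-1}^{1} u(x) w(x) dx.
g(x) = 19*x^2/7 + 99/35

The best approximation g ∈ W is the orthogonal projection of f onto W. Writing g = a_0 + a_1 x + a_2 x^2, the coefficients solve the normal equations G · a = b where
  G_{ij} = <φ_i, φ_j> and b_i = <f, φ_i>, with φ_0 = 1, φ_1 = x, φ_2 = x^2.
G =
  [2, 0, 2/3]
  [0, 2/3, 0]
  [2/3, 0, 2/5],
b = (112/15, 0, 104/35).
Solving gives a_0 = 99/35, a_1 = 0, a_2 = 19/7, so
  g(x) = 19*x^2/7 + 99/35.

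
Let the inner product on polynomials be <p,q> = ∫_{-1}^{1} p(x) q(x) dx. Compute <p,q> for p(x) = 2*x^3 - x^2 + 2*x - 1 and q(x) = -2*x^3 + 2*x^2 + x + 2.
<p,q> = -848/105

Expand the product: p(x)·q(x) = -4*x^6 + 6*x^5 - 4*x^4 + 9*x^3 - 2*x^2 + 3*x - 2.
∫_{-1}^{1} of each monomial x^k gives [2/(k+1) if k even, 0 if k odd]. Integrating term-by-term (or equivalently evaluating the antiderivative F(x) = -4*x^7/7 + x^6 - 4*x^5/5 + 9*x^4/4 - 2*x^3/3 + 3*x^2/2 - 2*x at the endpoints):
  F(1) − F(−1) = 299/420 − (3691/420) = -848/105.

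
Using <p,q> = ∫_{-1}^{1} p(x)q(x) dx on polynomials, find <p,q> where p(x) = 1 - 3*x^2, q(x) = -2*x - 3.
<p,q> = 0

Expand the product: p(x)·q(x) = 6*x^3 + 9*x^2 - 2*x - 3.
∫_{-1}^{1} of each monomial x^k gives [2/(k+1) if k even, 0 if k odd]. Integrating term-by-term (or equivalently evaluating the antiderivative F(x) = 3*x^4/2 + 3*x^3 - x^2 - 3*x at the endpoints):
  F(1) − F(−1) = 1/2 − (1/2) = 0.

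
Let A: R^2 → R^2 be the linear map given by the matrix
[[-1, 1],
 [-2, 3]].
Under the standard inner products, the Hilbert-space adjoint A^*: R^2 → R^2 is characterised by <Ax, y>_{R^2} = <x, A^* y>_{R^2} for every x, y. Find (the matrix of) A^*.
A^* = A^T =
[[-1, -2],
 [1, 3]]

For real matrices with standard dot products, the defining identity <Ax, y> = <x, A^* y> gives (Ax)^T y = x^T (A^*) y, i.e. x^T A^T y = x^T (A^*) y. Since this holds for all x, y, we must have A^* = A^T. Therefore
A^* =
[[-1, -2],
 [1, 3]].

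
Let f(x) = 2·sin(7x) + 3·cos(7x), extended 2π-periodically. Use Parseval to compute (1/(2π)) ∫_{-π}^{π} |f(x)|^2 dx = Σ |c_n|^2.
Σ |c_n|^2 = 13/2

Expand |f|^2 and use orthogonality of {sin(nx), cos(mx)} on [-π, π]:
  ∫_{-π}^{π} sin(nx)^2 dx = π, ∫ cos(mx)^2 dx = π, and cross terms integrate to 0.
So ∫_{-π}^{π} f(x)^2 dx = 2^2 · π + 3^2 · π = (4 + 9)π.
Divide by 2π: (4 + 9)/2 = 13/2.
By Parseval, this equals Σ |c_n|^2.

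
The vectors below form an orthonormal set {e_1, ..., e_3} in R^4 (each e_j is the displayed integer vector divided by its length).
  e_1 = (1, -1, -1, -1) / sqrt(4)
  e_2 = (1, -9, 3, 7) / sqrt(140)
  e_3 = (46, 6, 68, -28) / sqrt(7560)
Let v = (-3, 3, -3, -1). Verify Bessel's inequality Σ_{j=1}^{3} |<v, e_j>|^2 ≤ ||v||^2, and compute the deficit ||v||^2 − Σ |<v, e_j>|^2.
Σ |<v, e_j>|^2 = 748/27; ||v||^2 = 28; deficit = 8/27

Write each e_j = u_j / sqrt(<u_j, u_j>) where u_j is the displayed integer vector. Then <v, e_j> = <v, u_j> / sqrt(<u_j, u_j>), so |<v, e_j>|^2 = <v, u_j>^2 / <u_j, u_j>.
Coefficients: <v, e_1> = -2/sqrt(4), <v, e_2> = -46/sqrt(140), <v, e_3> = -296/sqrt(7560).
Square and sum: Σ |<v, e_j>|^2 = 748/27.
Compute ||v||^2 = v·v = 28.
Deficit = 28 − 748/27 = 8/27 ≥ 0, confirming Bessel's inequality. (The deficit equals ||v − Σ <v,e_j> e_j||^2, the squared distance from v to span{e_j}.)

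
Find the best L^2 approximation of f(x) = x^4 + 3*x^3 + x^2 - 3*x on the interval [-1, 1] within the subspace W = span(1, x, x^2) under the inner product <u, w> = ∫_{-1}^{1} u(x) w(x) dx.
g(x) = 13*x^2/7 - 6*x/5 - 3/35

The best approximation g ∈ W is the orthogonal projection of f onto W. Writing g = a_0 + a_1 x + a_2 x^2, the coefficients solve the normal equations G · a = b where
  G_{ij} = <φ_i, φ_j> and b_i = <f, φ_i>, with φ_0 = 1, φ_1 = x, φ_2 = x^2.
G =
  [2, 0, 2/3]
  [0, 2/3, 0]
  [2/3, 0, 2/5],
b = (16/15, -4/5, 24/35).
Solving gives a_0 = -3/35, a_1 = -6/5, a_2 = 13/7, so
  g(x) = 13*x^2/7 - 6*x/5 - 3/35.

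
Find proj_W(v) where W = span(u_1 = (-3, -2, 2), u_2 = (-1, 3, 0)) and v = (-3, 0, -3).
proj_W(v) = (-177/161, 102/161, 78/161)

Set up U = [u_1 | ... | u_2] ∈ R^(3×2). The projector onto W = col(U) is P = U (U^T U)^(-1) U^T.
Compute U^T U =
  [17, -3]
  [-3, 10],
and U^T v = (3, 3).
Solve U^T U · c = U^T v for the coefficients: c = (39/161, 60/161). The projection is proj_W(v) = U c.
Check: (v - proj_W(v)) · u_1 = 0  (should be 0).
Check: (v - proj_W(v)) · u_2 = 0  (should be 0).
Result: proj_W(v) = (-177/161, 102/161, 78/161).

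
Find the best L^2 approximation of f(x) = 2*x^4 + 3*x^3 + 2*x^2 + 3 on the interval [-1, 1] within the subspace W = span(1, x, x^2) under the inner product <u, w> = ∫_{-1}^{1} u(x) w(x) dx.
g(x) = 26*x^2/7 + 9*x/5 + 99/35

The best approximation g ∈ W is the orthogonal projection of f onto W. Writing g = a_0 + a_1 x + a_2 x^2, the coefficients solve the normal equations G · a = b where
  G_{ij} = <φ_i, φ_j> and b_i = <f, φ_i>, with φ_0 = 1, φ_1 = x, φ_2 = x^2.
G =
  [2, 0, 2/3]
  [0, 2/3, 0]
  [2/3, 0, 2/5],
b = (122/15, 6/5, 118/35).
Solving gives a_0 = 99/35, a_1 = 9/5, a_2 = 26/7, so
  g(x) = 26*x^2/7 + 9*x/5 + 99/35.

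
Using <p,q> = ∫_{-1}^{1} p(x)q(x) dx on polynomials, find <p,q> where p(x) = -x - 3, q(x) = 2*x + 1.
<p,q> = -22/3

Expand the product: p(x)·q(x) = -2*x^2 - 7*x - 3.
∫_{-1}^{1} of each monomial x^k gives [2/(k+1) if k even, 0 if k odd]. Integrating term-by-term (or equivalently evaluating the antiderivative F(x) = -2*x^3/3 - 7*x^2/2 - 3*x at the endpoints):
  F(1) − F(−1) = -43/6 − (1/6) = -22/3.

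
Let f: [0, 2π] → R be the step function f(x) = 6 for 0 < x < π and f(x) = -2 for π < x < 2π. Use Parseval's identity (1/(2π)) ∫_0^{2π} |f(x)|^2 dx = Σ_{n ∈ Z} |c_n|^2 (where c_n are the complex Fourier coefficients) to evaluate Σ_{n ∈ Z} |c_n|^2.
Σ |c_n|^2 = 20

Parseval equates the L^2 energy of f (normalised by 1/(2π)) with the ℓ^2 sum of its Fourier coefficients: (1/(2π)) ∫_0^{2π} |f|^2 = Σ |c_n|^2.
Compute the left side: (1/(2π)) [∫_0^π 6^2 dx + ∫_π^{2π} (-2)^2 dx] = (1/(2π)) · (36π + 4π) = (36 + 4)/2 = 20.
So Σ_{n ∈ Z} |c_n|^2 = 20.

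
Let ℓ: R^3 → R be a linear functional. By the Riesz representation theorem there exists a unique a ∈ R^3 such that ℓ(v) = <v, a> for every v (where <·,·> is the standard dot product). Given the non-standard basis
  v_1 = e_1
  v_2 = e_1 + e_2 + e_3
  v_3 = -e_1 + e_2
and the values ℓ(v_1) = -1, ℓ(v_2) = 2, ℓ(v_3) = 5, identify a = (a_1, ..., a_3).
a = (-1, 4, -1)

Write a = (a_1, ..., a_3) in the standard basis. For each basis vector v_i, ℓ(v_i) = <v_i, a> is a linear equation in the a_j's. Collect the n equations into a matrix system V a = ℓ, where row i of V is v_i (expressed in the standard basis). Since V is invertible (lower-triangular with 1s on the diagonal, up to permutation), solve by back-substitution:
  V =
[[1, 0, 0],
 [1, 1, 1],
 [-1, 1, 0]]
  V a = (-1, 2, 5)
Solving gives a = (-1, 4, -1).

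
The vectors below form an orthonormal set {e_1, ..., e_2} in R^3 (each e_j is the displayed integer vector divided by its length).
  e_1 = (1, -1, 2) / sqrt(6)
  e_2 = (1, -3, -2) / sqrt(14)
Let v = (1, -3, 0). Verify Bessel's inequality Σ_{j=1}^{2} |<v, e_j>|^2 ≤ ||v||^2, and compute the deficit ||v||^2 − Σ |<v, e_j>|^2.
Σ |<v, e_j>|^2 = 206/21; ||v||^2 = 10; deficit = 4/21

Write each e_j = u_j / sqrt(<u_j, u_j>) where u_j is the displayed integer vector. Then <v, e_j> = <v, u_j> / sqrt(<u_j, u_j>), so |<v, e_j>|^2 = <v, u_j>^2 / <u_j, u_j>.
Coefficients: <v, e_1> = 4/sqrt(6), <v, e_2> = 10/sqrt(14).
Square and sum: Σ |<v, e_j>|^2 = 206/21.
Compute ||v||^2 = v·v = 10.
Deficit = 10 − 206/21 = 4/21 ≥ 0, confirming Bessel's inequality. (The deficit equals ||v − Σ <v,e_j> e_j||^2, the squared distance from v to span{e_j}.)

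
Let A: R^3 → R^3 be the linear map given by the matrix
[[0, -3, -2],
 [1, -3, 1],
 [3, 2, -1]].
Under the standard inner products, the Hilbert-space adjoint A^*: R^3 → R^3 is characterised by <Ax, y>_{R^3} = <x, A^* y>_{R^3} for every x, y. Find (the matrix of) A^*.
A^* = A^T =
[[0, 1, 3],
 [-3, -3, 2],
 [-2, 1, -1]]

For real matrices with standard dot products, the defining identity <Ax, y> = <x, A^* y> gives (Ax)^T y = x^T (A^*) y, i.e. x^T A^T y = x^T (A^*) y. Since this holds for all x, y, we must have A^* = A^T. Therefore
A^* =
[[0, 1, 3],
 [-3, -3, 2],
 [-2, 1, -1]].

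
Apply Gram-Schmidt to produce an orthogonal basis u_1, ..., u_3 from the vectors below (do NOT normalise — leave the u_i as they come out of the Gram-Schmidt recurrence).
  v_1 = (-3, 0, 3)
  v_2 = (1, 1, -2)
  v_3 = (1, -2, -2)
Orthogonal basis:
  u_1 = (-3, 0, 3)
  u_2 = (-1/2, 1, -1/2)
  u_3 = (-1, -1, -1)

Apply the Gram-Schmidt recurrence
  u_1 = v_1
  u_i = v_i − Σ_{j<i} ((v_i · u_j) / (u_j · u_j)) · u_j.

Step by step this gives:
  u_1 = (-3, 0, 3)
  u_2 = (-1/2, 1, -1/2)
  u_3 = (-1, -1, -1)

Orthogonality check:
  u_2 · u_1 = 0 (should be 0)
  u_3 · u_1 = 0 (should be 0)
  u_3 · u_2 = 0 (should be 0)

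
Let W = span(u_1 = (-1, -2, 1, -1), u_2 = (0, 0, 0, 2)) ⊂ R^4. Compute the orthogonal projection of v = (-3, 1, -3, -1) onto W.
proj_W(v) = (1/3, 2/3, -1/3, -1)

Set up U = [u_1 | ... | u_2] ∈ R^(4×2). The projector onto W = col(U) is P = U (U^T U)^(-1) U^T.
Compute U^T U =
  [7, -2]
  [-2, 4],
and U^T v = (-1, -2).
Solve U^T U · c = U^T v for the coefficients: c = (-1/3, -2/3). The projection is proj_W(v) = U c.
Check: (v - proj_W(v)) · u_1 = 0  (should be 0).
Check: (v - proj_W(v)) · u_2 = 0  (should be 0).
Result: proj_W(v) = (1/3, 2/3, -1/3, -1).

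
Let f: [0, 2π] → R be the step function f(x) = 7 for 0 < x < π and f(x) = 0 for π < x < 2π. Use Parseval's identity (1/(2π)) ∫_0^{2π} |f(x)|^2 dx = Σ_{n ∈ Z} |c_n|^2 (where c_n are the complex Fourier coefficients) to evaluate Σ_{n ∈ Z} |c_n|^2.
Σ |c_n|^2 = 49/2

Parseval equates the L^2 energy of f (normalised by 1/(2π)) with the ℓ^2 sum of its Fourier coefficients: (1/(2π)) ∫_0^{2π} |f|^2 = Σ |c_n|^2.
Compute the left side: (1/(2π)) [∫_0^π 7^2 dx + ∫_π^{2π} 0^2 dx] = (1/(2π)) · (49π + 0π) = (49 + 0)/2 = 49/2.
So Σ_{n ∈ Z} |c_n|^2 = 49/2.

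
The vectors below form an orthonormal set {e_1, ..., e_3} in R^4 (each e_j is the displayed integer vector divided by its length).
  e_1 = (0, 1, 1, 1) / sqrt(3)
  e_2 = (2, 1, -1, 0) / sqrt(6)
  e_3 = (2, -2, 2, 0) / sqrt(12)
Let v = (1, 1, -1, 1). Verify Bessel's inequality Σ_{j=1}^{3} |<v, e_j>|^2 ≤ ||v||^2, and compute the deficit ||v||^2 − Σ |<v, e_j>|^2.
Σ |<v, e_j>|^2 = 10/3; ||v||^2 = 4; deficit = 2/3

Write each e_j = u_j / sqrt(<u_j, u_j>) where u_j is the displayed integer vector. Then <v, e_j> = <v, u_j> / sqrt(<u_j, u_j>), so |<v, e_j>|^2 = <v, u_j>^2 / <u_j, u_j>.
Coefficients: <v, e_1> = 1/sqrt(3), <v, e_2> = 4/sqrt(6), <v, e_3> = -2/sqrt(12).
Square and sum: Σ |<v, e_j>|^2 = 10/3.
Compute ||v||^2 = v·v = 4.
Deficit = 4 − 10/3 = 2/3 ≥ 0, confirming Bessel's inequality. (The deficit equals ||v − Σ <v,e_j> e_j||^2, the squared distance from v to span{e_j}.)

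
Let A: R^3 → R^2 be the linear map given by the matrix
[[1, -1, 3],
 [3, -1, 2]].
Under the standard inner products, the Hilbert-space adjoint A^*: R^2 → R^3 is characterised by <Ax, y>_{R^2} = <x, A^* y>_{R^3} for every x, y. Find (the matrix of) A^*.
A^* = A^T =
[[1, 3],
 [-1, -1],
 [3, 2]]

For real matrices with standard dot products, the defining identity <Ax, y> = <x, A^* y> gives (Ax)^T y = x^T (A^*) y, i.e. x^T A^T y = x^T (A^*) y. Since this holds for all x, y, we must have A^* = A^T. Therefore
A^* =
[[1, 3],
 [-1, -1],
 [3, 2]].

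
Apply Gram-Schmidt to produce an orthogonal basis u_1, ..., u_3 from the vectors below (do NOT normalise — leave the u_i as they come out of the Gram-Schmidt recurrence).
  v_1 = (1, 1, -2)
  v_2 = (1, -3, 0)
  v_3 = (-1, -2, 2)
Orthogonal basis:
  u_1 = (1, 1, -2)
  u_2 = (4/3, -8/3, -2/3)
  u_3 = (-3/14, -1/14, -1/7)

Apply the Gram-Schmidt recurrence
  u_1 = v_1
  u_i = v_i − Σ_{j<i} ((v_i · u_j) / (u_j · u_j)) · u_j.

Step by step this gives:
  u_1 = (1, 1, -2)
  u_2 = (4/3, -8/3, -2/3)
  u_3 = (-3/14, -1/14, -1/7)

Orthogonality check:
  u_2 · u_1 = 0 (should be 0)
  u_3 · u_1 = 0 (should be 0)
  u_3 · u_2 = 0 (should be 0)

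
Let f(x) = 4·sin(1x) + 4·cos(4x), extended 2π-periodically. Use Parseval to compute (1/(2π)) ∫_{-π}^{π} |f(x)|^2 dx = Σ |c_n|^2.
Σ |c_n|^2 = 16

Expand |f|^2 and use orthogonality of {sin(nx), cos(mx)} on [-π, π]:
  ∫_{-π}^{π} sin(nx)^2 dx = π, ∫ cos(mx)^2 dx = π, and cross terms integrate to 0.
So ∫_{-π}^{π} f(x)^2 dx = 4^2 · π + 4^2 · π = (16 + 16)π.
Divide by 2π: (16 + 16)/2 = 16.
By Parseval, this equals Σ |c_n|^2.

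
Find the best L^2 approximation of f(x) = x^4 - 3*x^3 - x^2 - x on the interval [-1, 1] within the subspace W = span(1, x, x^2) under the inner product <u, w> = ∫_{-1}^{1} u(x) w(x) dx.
g(x) = -x^2/7 - 14*x/5 - 3/35

The best approximation g ∈ W is the orthogonal projection of f onto W. Writing g = a_0 + a_1 x + a_2 x^2, the coefficients solve the normal equations G · a = b where
  G_{ij} = <φ_i, φ_j> and b_i = <f, φ_i>, with φ_0 = 1, φ_1 = x, φ_2 = x^2.
G =
  [2, 0, 2/3]
  [0, 2/3, 0]
  [2/3, 0, 2/5],
b = (-4/15, -28/15, -4/35).
Solving gives a_0 = -3/35, a_1 = -14/5, a_2 = -1/7, so
  g(x) = -x^2/7 - 14*x/5 - 3/35.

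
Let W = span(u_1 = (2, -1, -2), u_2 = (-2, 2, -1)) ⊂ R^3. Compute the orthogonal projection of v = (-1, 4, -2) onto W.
proj_W(v) = (-28/13, 34/13, -32/13)

Set up U = [u_1 | ... | u_2] ∈ R^(3×2). The projector onto W = col(U) is P = U (U^T U)^(-1) U^T.
Compute U^T U =
  [9, -4]
  [-4, 9],
and U^T v = (-2, 12).
Solve U^T U · c = U^T v for the coefficients: c = (6/13, 20/13). The projection is proj_W(v) = U c.
Check: (v - proj_W(v)) · u_1 = 0  (should be 0).
Check: (v - proj_W(v)) · u_2 = 0  (should be 0).
Result: proj_W(v) = (-28/13, 34/13, -32/13).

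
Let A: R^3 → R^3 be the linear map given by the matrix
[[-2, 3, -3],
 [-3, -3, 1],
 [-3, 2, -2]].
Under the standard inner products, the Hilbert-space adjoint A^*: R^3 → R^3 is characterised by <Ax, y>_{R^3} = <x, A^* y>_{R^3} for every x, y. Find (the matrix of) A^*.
A^* = A^T =
[[-2, -3, -3],
 [3, -3, 2],
 [-3, 1, -2]]

For real matrices with standard dot products, the defining identity <Ax, y> = <x, A^* y> gives (Ax)^T y = x^T (A^*) y, i.e. x^T A^T y = x^T (A^*) y. Since this holds for all x, y, we must have A^* = A^T. Therefore
A^* =
[[-2, -3, -3],
 [3, -3, 2],
 [-3, 1, -2]].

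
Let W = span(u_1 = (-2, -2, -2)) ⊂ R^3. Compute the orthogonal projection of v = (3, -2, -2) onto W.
proj_W(v) = (-1/3, -1/3, -1/3)

Set up U = [u_1 | ... | u_1] ∈ R^(3×1). The projector onto W = col(U) is P = U (U^T U)^(-1) U^T.
Compute U^T U =
  [12],
and U^T v = (2).
Solve U^T U · c = U^T v for the coefficients: c = (1/6). The projection is proj_W(v) = U c.
Check: (v - proj_W(v)) · u_1 = 0  (should be 0).
Result: proj_W(v) = (-1/3, -1/3, -1/3).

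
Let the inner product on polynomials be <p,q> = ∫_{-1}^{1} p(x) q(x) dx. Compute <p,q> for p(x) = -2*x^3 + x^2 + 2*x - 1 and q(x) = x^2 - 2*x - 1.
<p,q> = 0

Expand the product: p(x)·q(x) = -2*x^5 + 5*x^4 + 2*x^3 - 6*x^2 + 1.
∫_{-1}^{1} of each monomial x^k gives [2/(k+1) if k even, 0 if k odd]. Integrating term-by-term (or equivalently evaluating the antiderivative F(x) = -x^6/3 + x^5 + x^4/2 - 2*x^3 + x at the endpoints):
  F(1) − F(−1) = 1/6 − (1/6) = 0.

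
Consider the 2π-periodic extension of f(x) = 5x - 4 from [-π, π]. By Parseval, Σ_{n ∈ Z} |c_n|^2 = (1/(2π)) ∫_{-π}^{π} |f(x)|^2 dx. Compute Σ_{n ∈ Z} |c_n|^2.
Σ |c_n|^2 = 25π^2/3 + 16

Expand and integrate term by term over [-π, π]:
  ∫ (5x)^2 dx = 25·(2π^3/3); ∫ 2·5·(-4)·x dx = 0 (odd integrand); ∫ (-4)^2 dx = 16·2π.
So (1/(2π)) ∫_{-π}^{π} (5x - 4)^2 dx = 25π^2/3 + 16 = 25π^2/3 + 16.
Parseval ⇒ Σ |c_n|^2 = 25π^2/3 + 16.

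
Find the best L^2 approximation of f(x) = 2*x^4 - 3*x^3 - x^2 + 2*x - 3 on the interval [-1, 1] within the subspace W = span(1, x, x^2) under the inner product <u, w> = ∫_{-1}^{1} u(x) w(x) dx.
g(x) = 5*x^2/7 + x/5 - 111/35

The best approximation g ∈ W is the orthogonal projection of f onto W. Writing g = a_0 + a_1 x + a_2 x^2, the coefficients solve the normal equations G · a = b where
  G_{ij} = <φ_i, φ_j> and b_i = <f, φ_i>, with φ_0 = 1, φ_1 = x, φ_2 = x^2.
G =
  [2, 0, 2/3]
  [0, 2/3, 0]
  [2/3, 0, 2/5],
b = (-88/15, 2/15, -64/35).
Solving gives a_0 = -111/35, a_1 = 1/5, a_2 = 5/7, so
  g(x) = 5*x^2/7 + x/5 - 111/35.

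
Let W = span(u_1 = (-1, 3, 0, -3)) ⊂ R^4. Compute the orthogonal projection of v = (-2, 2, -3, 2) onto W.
proj_W(v) = (-2/19, 6/19, 0, -6/19)

Set up U = [u_1 | ... | u_1] ∈ R^(4×1). The projector onto W = col(U) is P = U (U^T U)^(-1) U^T.
Compute U^T U =
  [19],
and U^T v = (2).
Solve U^T U · c = U^T v for the coefficients: c = (2/19). The projection is proj_W(v) = U c.
Check: (v - proj_W(v)) · u_1 = 0  (should be 0).
Result: proj_W(v) = (-2/19, 6/19, 0, -6/19).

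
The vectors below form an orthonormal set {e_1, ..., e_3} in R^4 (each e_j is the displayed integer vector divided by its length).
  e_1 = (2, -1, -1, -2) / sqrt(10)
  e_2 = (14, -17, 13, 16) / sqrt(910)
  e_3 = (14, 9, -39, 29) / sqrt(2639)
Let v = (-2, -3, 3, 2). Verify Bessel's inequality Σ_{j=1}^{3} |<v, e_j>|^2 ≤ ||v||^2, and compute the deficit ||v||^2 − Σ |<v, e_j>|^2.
Σ |<v, e_j>|^2 = 610/29; ||v||^2 = 26; deficit = 144/29

Write each e_j = u_j / sqrt(<u_j, u_j>) where u_j is the displayed integer vector. Then <v, e_j> = <v, u_j> / sqrt(<u_j, u_j>), so |<v, e_j>|^2 = <v, u_j>^2 / <u_j, u_j>.
Coefficients: <v, e_1> = -8/sqrt(10), <v, e_2> = 94/sqrt(910), <v, e_3> = -114/sqrt(2639).
Square and sum: Σ |<v, e_j>|^2 = 610/29.
Compute ||v||^2 = v·v = 26.
Deficit = 26 − 610/29 = 144/29 ≥ 0, confirming Bessel's inequality. (The deficit equals ||v − Σ <v,e_j> e_j||^2, the squared distance from v to span{e_j}.)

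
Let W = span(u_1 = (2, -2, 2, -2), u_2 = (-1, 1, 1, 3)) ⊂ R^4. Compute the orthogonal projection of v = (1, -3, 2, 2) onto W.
proj_W(v) = (1, -1, 3, 1)

Set up U = [u_1 | ... | u_2] ∈ R^(4×2). The projector onto W = col(U) is P = U (U^T U)^(-1) U^T.
Compute U^T U =
  [16, -8]
  [-8, 12],
and U^T v = (8, 4).
Solve U^T U · c = U^T v for the coefficients: c = (1, 1). The projection is proj_W(v) = U c.
Check: (v - proj_W(v)) · u_1 = 0  (should be 0).
Check: (v - proj_W(v)) · u_2 = 0  (should be 0).
Result: proj_W(v) = (1, -1, 3, 1).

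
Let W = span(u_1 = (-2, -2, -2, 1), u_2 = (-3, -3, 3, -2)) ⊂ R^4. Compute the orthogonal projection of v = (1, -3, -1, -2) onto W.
proj_W(v) = (-139/129, -139/129, 11/129, -6/43)

Set up U = [u_1 | ... | u_2] ∈ R^(4×2). The projector onto W = col(U) is P = U (U^T U)^(-1) U^T.
Compute U^T U =
  [13, 4]
  [4, 31],
and U^T v = (4, 7).
Solve U^T U · c = U^T v for the coefficients: c = (32/129, 25/129). The projection is proj_W(v) = U c.
Check: (v - proj_W(v)) · u_1 = 0  (should be 0).
Check: (v - proj_W(v)) · u_2 = 0  (should be 0).
Result: proj_W(v) = (-139/129, -139/129, 11/129, -6/43).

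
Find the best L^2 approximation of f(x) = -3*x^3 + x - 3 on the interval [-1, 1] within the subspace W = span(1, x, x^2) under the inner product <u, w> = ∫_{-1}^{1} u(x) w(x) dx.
g(x) = -4*x/5 - 3

The best approximation g ∈ W is the orthogonal projection of f onto W. Writing g = a_0 + a_1 x + a_2 x^2, the coefficients solve the normal equations G · a = b where
  G_{ij} = <φ_i, φ_j> and b_i = <f, φ_i>, with φ_0 = 1, φ_1 = x, φ_2 = x^2.
G =
  [2, 0, 2/3]
  [0, 2/3, 0]
  [2/3, 0, 2/5],
b = (-6, -8/15, -2).
Solving gives a_0 = -3, a_1 = -4/5, a_2 = 0, so
  g(x) = -4*x/5 - 3.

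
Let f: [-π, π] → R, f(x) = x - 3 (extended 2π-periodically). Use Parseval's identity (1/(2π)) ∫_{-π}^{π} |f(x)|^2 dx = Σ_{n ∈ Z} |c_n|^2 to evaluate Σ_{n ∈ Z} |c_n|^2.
Σ |c_n|^2 = π^2/3 + 9

Expand and integrate term by term over [-π, π]:
  ∫ (x)^2 dx = 1·(2π^3/3); ∫ 2·1·(-3)·x dx = 0 (odd integrand); ∫ (-3)^2 dx = 9·2π.
So (1/(2π)) ∫_{-π}^{π} (x - 3)^2 dx = 1π^2/3 + 9 = π^2/3 + 9.
Parseval ⇒ Σ |c_n|^2 = π^2/3 + 9.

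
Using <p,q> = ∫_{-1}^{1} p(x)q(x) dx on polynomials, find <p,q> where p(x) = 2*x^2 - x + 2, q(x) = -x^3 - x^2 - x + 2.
<p,q> = 48/5

Expand the product: p(x)·q(x) = -2*x^5 - x^4 - 3*x^3 + 3*x^2 - 4*x + 4.
∫_{-1}^{1} of each monomial x^k gives [2/(k+1) if k even, 0 if k odd]. Integrating term-by-term (or equivalently evaluating the antiderivative F(x) = -x^6/3 - x^5/5 - 3*x^4/4 + x^3 - 2*x^2 + 4*x at the endpoints):
  F(1) − F(−1) = 103/60 − (-473/60) = 48/5.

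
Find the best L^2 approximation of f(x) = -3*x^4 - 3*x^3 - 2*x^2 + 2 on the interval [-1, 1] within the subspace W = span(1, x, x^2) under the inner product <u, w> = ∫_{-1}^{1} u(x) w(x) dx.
g(x) = -32*x^2/7 - 9*x/5 + 79/35

The best approximation g ∈ W is the orthogonal projection of f onto W. Writing g = a_0 + a_1 x + a_2 x^2, the coefficients solve the normal equations G · a = b where
  G_{ij} = <φ_i, φ_j> and b_i = <f, φ_i>, with φ_0 = 1, φ_1 = x, φ_2 = x^2.
G =
  [2, 0, 2/3]
  [0, 2/3, 0]
  [2/3, 0, 2/5],
b = (22/15, -6/5, -34/105).
Solving gives a_0 = 79/35, a_1 = -9/5, a_2 = -32/7, so
  g(x) = -32*x^2/7 - 9*x/5 + 79/35.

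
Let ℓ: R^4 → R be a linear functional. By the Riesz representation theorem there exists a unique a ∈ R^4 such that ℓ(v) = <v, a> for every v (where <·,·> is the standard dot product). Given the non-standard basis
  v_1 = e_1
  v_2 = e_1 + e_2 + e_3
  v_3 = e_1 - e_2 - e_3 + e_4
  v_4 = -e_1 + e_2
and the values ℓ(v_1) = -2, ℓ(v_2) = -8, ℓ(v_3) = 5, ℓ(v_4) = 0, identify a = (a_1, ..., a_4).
a = (-2, -2, -4, 1)

Write a = (a_1, ..., a_4) in the standard basis. For each basis vector v_i, ℓ(v_i) = <v_i, a> is a linear equation in the a_j's. Collect the n equations into a matrix system V a = ℓ, where row i of V is v_i (expressed in the standard basis). Since V is invertible (lower-triangular with 1s on the diagonal, up to permutation), solve by back-substitution:
  V =
[[1, 0, 0, 0],
 [1, 1, 1, 0],
 [1, -1, -1, 1],
 [-1, 1, 0, 0]]
  V a = (-2, -8, 5, 0)
Solving gives a = (-2, -2, -4, 1).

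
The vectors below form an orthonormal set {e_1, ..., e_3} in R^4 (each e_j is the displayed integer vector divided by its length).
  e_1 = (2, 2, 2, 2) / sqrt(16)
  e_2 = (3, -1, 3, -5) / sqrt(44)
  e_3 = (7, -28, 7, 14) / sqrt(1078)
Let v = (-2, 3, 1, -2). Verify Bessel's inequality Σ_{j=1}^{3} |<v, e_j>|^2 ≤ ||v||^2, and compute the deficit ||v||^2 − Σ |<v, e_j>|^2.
Σ |<v, e_j>|^2 = 27/2; ||v||^2 = 18; deficit = 9/2

Write each e_j = u_j / sqrt(<u_j, u_j>) where u_j is the displayed integer vector. Then <v, e_j> = <v, u_j> / sqrt(<u_j, u_j>), so |<v, e_j>|^2 = <v, u_j>^2 / <u_j, u_j>.
Coefficients: <v, e_1> = 0/sqrt(16), <v, e_2> = 4/sqrt(44), <v, e_3> = -119/sqrt(1078).
Square and sum: Σ |<v, e_j>|^2 = 27/2.
Compute ||v||^2 = v·v = 18.
Deficit = 18 − 27/2 = 9/2 ≥ 0, confirming Bessel's inequality. (The deficit equals ||v − Σ <v,e_j> e_j||^2, the squared distance from v to span{e_j}.)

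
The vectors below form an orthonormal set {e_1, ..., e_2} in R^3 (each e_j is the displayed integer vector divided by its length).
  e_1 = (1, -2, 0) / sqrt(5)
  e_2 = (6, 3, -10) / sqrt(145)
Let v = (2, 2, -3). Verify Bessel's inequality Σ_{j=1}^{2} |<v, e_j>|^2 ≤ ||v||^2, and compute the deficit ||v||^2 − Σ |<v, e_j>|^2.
Σ |<v, e_j>|^2 = 484/29; ||v||^2 = 17; deficit = 9/29

Write each e_j = u_j / sqrt(<u_j, u_j>) where u_j is the displayed integer vector. Then <v, e_j> = <v, u_j> / sqrt(<u_j, u_j>), so |<v, e_j>|^2 = <v, u_j>^2 / <u_j, u_j>.
Coefficients: <v, e_1> = -2/sqrt(5), <v, e_2> = 48/sqrt(145).
Square and sum: Σ |<v, e_j>|^2 = 484/29.
Compute ||v||^2 = v·v = 17.
Deficit = 17 − 484/29 = 9/29 ≥ 0, confirming Bessel's inequality. (The deficit equals ||v − Σ <v,e_j> e_j||^2, the squared distance from v to span{e_j}.)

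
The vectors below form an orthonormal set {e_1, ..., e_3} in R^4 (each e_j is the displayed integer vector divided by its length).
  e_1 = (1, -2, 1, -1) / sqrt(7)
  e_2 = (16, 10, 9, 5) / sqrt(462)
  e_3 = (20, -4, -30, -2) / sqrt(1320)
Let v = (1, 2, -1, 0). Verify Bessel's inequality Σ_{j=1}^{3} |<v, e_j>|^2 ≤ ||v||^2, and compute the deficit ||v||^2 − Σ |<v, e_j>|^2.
Σ |<v, e_j>|^2 = 26/5; ||v||^2 = 6; deficit = 4/5

Write each e_j = u_j / sqrt(<u_j, u_j>) where u_j is the displayed integer vector. Then <v, e_j> = <v, u_j> / sqrt(<u_j, u_j>), so |<v, e_j>|^2 = <v, u_j>^2 / <u_j, u_j>.
Coefficients: <v, e_1> = -4/sqrt(7), <v, e_2> = 27/sqrt(462), <v, e_3> = 42/sqrt(1320).
Square and sum: Σ |<v, e_j>|^2 = 26/5.
Compute ||v||^2 = v·v = 6.
Deficit = 6 − 26/5 = 4/5 ≥ 0, confirming Bessel's inequality. (The deficit equals ||v − Σ <v,e_j> e_j||^2, the squared distance from v to span{e_j}.)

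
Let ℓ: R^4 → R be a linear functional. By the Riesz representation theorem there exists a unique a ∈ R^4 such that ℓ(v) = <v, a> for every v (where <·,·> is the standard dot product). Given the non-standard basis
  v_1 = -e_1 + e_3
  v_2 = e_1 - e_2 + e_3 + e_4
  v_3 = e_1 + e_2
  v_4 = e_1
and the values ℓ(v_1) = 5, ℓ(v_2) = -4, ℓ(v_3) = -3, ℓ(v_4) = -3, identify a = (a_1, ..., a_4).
a = (-3, 0, 2, -3)

Write a = (a_1, ..., a_4) in the standard basis. For each basis vector v_i, ℓ(v_i) = <v_i, a> is a linear equation in the a_j's. Collect the n equations into a matrix system V a = ℓ, where row i of V is v_i (expressed in the standard basis). Since V is invertible (lower-triangular with 1s on the diagonal, up to permutation), solve by back-substitution:
  V =
[[-1, 0, 1, 0],
 [1, -1, 1, 1],
 [1, 1, 0, 0],
 [1, 0, 0, 0]]
  V a = (5, -4, -3, -3)
Solving gives a = (-3, 0, 2, -3).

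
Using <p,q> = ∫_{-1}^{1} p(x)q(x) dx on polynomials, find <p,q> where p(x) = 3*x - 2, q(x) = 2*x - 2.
<p,q> = 12

Expand the product: p(x)·q(x) = 6*x^2 - 10*x + 4.
∫_{-1}^{1} of each monomial x^k gives [2/(k+1) if k even, 0 if k odd]. Integrating term-by-term (or equivalently evaluating the antiderivative F(x) = 2*x^3 - 5*x^2 + 4*x at the endpoints):
  F(1) − F(−1) = 1 − (-11) = 12.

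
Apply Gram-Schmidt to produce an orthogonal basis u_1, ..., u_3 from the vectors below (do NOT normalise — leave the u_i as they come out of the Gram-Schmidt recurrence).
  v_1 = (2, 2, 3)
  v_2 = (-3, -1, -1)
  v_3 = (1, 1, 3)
Orthogonal basis:
  u_1 = (2, 2, 3)
  u_2 = (-29/17, 5/17, 16/17)
  u_3 = (1/11, -7/11, 4/11)

Apply the Gram-Schmidt recurrence
  u_1 = v_1
  u_i = v_i − Σ_{j<i} ((v_i · u_j) / (u_j · u_j)) · u_j.

Step by step this gives:
  u_1 = (2, 2, 3)
  u_2 = (-29/17, 5/17, 16/17)
  u_3 = (1/11, -7/11, 4/11)

Orthogonality check:
  u_2 · u_1 = 0 (should be 0)
  u_3 · u_1 = 0 (should be 0)
  u_3 · u_2 = 0 (should be 0)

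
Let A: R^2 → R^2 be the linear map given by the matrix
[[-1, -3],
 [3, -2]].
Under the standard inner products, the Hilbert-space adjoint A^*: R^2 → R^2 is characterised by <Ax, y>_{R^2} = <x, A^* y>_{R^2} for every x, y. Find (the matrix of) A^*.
A^* = A^T =
[[-1, 3],
 [-3, -2]]

For real matrices with standard dot products, the defining identity <Ax, y> = <x, A^* y> gives (Ax)^T y = x^T (A^*) y, i.e. x^T A^T y = x^T (A^*) y. Since this holds for all x, y, we must have A^* = A^T. Therefore
A^* =
[[-1, 3],
 [-3, -2]].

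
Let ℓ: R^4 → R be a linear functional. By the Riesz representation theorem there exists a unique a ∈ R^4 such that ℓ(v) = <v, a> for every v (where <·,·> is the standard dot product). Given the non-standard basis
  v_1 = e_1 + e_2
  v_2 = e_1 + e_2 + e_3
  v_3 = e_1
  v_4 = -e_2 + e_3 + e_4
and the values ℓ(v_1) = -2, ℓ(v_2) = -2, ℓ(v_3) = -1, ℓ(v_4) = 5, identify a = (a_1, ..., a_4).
a = (-1, -1, 0, 4)

Write a = (a_1, ..., a_4) in the standard basis. For each basis vector v_i, ℓ(v_i) = <v_i, a> is a linear equation in the a_j's. Collect the n equations into a matrix system V a = ℓ, where row i of V is v_i (expressed in the standard basis). Since V is invertible (lower-triangular with 1s on the diagonal, up to permutation), solve by back-substitution:
  V =
[[1, 1, 0, 0],
 [1, 1, 1, 0],
 [1, 0, 0, 0],
 [0, -1, 1, 1]]
  V a = (-2, -2, -1, 5)
Solving gives a = (-1, -1, 0, 4).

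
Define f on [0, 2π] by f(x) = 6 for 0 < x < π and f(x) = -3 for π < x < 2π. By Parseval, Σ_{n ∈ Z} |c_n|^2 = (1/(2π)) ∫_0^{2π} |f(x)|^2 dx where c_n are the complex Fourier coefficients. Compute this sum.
Σ |c_n|^2 = 45/2

Parseval equates the L^2 energy of f (normalised by 1/(2π)) with the ℓ^2 sum of its Fourier coefficients: (1/(2π)) ∫_0^{2π} |f|^2 = Σ |c_n|^2.
Compute the left side: (1/(2π)) [∫_0^π 6^2 dx + ∫_π^{2π} (-3)^2 dx] = (1/(2π)) · (36π + 9π) = (36 + 9)/2 = 45/2.
So Σ_{n ∈ Z} |c_n|^2 = 45/2.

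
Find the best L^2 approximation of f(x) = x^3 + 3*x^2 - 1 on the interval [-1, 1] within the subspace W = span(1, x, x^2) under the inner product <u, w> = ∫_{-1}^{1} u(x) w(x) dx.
g(x) = 3*x^2 + 3*x/5 - 1

The best approximation g ∈ W is the orthogonal projection of f onto W. Writing g = a_0 + a_1 x + a_2 x^2, the coefficients solve the normal equations G · a = b where
  G_{ij} = <φ_i, φ_j> and b_i = <f, φ_i>, with φ_0 = 1, φ_1 = x, φ_2 = x^2.
G =
  [2, 0, 2/3]
  [0, 2/3, 0]
  [2/3, 0, 2/5],
b = (0, 2/5, 8/15).
Solving gives a_0 = -1, a_1 = 3/5, a_2 = 3, so
  g(x) = 3*x^2 + 3*x/5 - 1.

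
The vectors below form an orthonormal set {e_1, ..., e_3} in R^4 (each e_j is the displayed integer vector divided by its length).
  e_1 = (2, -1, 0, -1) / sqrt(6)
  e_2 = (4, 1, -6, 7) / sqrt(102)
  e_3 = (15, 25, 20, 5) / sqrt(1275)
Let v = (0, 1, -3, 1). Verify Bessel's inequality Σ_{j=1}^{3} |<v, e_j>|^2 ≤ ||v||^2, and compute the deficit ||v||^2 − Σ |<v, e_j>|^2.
Σ |<v, e_j>|^2 = 8; ||v||^2 = 11; deficit = 3

Write each e_j = u_j / sqrt(<u_j, u_j>) where u_j is the displayed integer vector. Then <v, e_j> = <v, u_j> / sqrt(<u_j, u_j>), so |<v, e_j>|^2 = <v, u_j>^2 / <u_j, u_j>.
Coefficients: <v, e_1> = -2/sqrt(6), <v, e_2> = 26/sqrt(102), <v, e_3> = -30/sqrt(1275).
Square and sum: Σ |<v, e_j>|^2 = 8.
Compute ||v||^2 = v·v = 11.
Deficit = 11 − 8 = 3 ≥ 0, confirming Bessel's inequality. (The deficit equals ||v − Σ <v,e_j> e_j||^2, the squared distance from v to span{e_j}.)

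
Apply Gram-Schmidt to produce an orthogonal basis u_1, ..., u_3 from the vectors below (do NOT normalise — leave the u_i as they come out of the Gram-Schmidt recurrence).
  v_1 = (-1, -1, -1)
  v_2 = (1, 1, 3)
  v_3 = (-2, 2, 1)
Orthogonal basis:
  u_1 = (-1, -1, -1)
  u_2 = (-2/3, -2/3, 4/3)
  u_3 = (-2, 2, 0)

Apply the Gram-Schmidt recurrence
  u_1 = v_1
  u_i = v_i − Σ_{j<i} ((v_i · u_j) / (u_j · u_j)) · u_j.

Step by step this gives:
  u_1 = (-1, -1, -1)
  u_2 = (-2/3, -2/3, 4/3)
  u_3 = (-2, 2, 0)

Orthogonality check:
  u_2 · u_1 = 0 (should be 0)
  u_3 · u_1 = 0 (should be 0)
  u_3 · u_2 = 0 (should be 0)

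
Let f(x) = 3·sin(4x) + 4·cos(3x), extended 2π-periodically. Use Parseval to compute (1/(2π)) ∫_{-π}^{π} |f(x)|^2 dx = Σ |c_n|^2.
Σ |c_n|^2 = 25/2

Expand |f|^2 and use orthogonality of {sin(nx), cos(mx)} on [-π, π]:
  ∫_{-π}^{π} sin(nx)^2 dx = π, ∫ cos(mx)^2 dx = π, and cross terms integrate to 0.
So ∫_{-π}^{π} f(x)^2 dx = 3^2 · π + 4^2 · π = (9 + 16)π.
Divide by 2π: (9 + 16)/2 = 25/2.
By Parseval, this equals Σ |c_n|^2.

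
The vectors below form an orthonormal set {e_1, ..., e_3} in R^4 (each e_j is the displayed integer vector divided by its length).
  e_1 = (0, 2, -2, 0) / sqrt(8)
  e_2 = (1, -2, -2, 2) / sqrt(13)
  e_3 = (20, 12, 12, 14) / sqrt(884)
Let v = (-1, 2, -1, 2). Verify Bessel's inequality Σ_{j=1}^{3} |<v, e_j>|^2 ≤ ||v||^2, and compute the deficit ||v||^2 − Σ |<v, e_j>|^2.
Σ |<v, e_j>|^2 = 171/34; ||v||^2 = 10; deficit = 169/34

Write each e_j = u_j / sqrt(<u_j, u_j>) where u_j is the displayed integer vector. Then <v, e_j> = <v, u_j> / sqrt(<u_j, u_j>), so |<v, e_j>|^2 = <v, u_j>^2 / <u_j, u_j>.
Coefficients: <v, e_1> = 6/sqrt(8), <v, e_2> = 1/sqrt(13), <v, e_3> = 20/sqrt(884).
Square and sum: Σ |<v, e_j>|^2 = 171/34.
Compute ||v||^2 = v·v = 10.
Deficit = 10 − 171/34 = 169/34 ≥ 0, confirming Bessel's inequality. (The deficit equals ||v − Σ <v,e_j> e_j||^2, the squared distance from v to span{e_j}.)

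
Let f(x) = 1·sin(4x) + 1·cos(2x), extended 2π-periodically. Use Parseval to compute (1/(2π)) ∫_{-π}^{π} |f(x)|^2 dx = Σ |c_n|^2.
Σ |c_n|^2 = 1

Expand |f|^2 and use orthogonality of {sin(nx), cos(mx)} on [-π, π]:
  ∫_{-π}^{π} sin(nx)^2 dx = π, ∫ cos(mx)^2 dx = π, and cross terms integrate to 0.
So ∫_{-π}^{π} f(x)^2 dx = 1^2 · π + 1^2 · π = (1 + 1)π.
Divide by 2π: (1 + 1)/2 = 1.
By Parseval, this equals Σ |c_n|^2.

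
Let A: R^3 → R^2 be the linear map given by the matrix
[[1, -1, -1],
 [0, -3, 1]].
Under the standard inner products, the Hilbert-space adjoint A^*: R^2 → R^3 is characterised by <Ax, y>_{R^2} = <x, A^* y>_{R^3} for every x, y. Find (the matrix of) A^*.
A^* = A^T =
[[1, 0],
 [-1, -3],
 [-1, 1]]

For real matrices with standard dot products, the defining identity <Ax, y> = <x, A^* y> gives (Ax)^T y = x^T (A^*) y, i.e. x^T A^T y = x^T (A^*) y. Since this holds for all x, y, we must have A^* = A^T. Therefore
A^* =
[[1, 0],
 [-1, -3],
 [-1, 1]].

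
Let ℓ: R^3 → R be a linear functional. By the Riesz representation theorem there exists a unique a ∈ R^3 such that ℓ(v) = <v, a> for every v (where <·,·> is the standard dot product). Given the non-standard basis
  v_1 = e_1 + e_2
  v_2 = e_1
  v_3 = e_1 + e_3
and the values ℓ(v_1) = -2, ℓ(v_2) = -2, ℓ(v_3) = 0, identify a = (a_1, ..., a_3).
a = (-2, 0, 2)

Write a = (a_1, ..., a_3) in the standard basis. For each basis vector v_i, ℓ(v_i) = <v_i, a> is a linear equation in the a_j's. Collect the n equations into a matrix system V a = ℓ, where row i of V is v_i (expressed in the standard basis). Since V is invertible (lower-triangular with 1s on the diagonal, up to permutation), solve by back-substitution:
  V =
[[1, 1, 0],
 [1, 0, 0],
 [1, 0, 1]]
  V a = (-2, -2, 0)
Solving gives a = (-2, 0, 2).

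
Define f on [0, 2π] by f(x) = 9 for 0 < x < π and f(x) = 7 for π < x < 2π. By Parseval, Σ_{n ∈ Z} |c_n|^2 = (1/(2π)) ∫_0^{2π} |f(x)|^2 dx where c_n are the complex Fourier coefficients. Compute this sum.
Σ |c_n|^2 = 65

Parseval equates the L^2 energy of f (normalised by 1/(2π)) with the ℓ^2 sum of its Fourier coefficients: (1/(2π)) ∫_0^{2π} |f|^2 = Σ |c_n|^2.
Compute the left side: (1/(2π)) [∫_0^π 9^2 dx + ∫_π^{2π} 7^2 dx] = (1/(2π)) · (81π + 49π) = (81 + 49)/2 = 65.
So Σ_{n ∈ Z} |c_n|^2 = 65.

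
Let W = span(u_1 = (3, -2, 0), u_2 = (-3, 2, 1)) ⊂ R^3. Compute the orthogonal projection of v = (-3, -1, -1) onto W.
proj_W(v) = (-21/13, 14/13, -1)

Set up U = [u_1 | ... | u_2] ∈ R^(3×2). The projector onto W = col(U) is P = U (U^T U)^(-1) U^T.
Compute U^T U =
  [13, -13]
  [-13, 14],
and U^T v = (-7, 6).
Solve U^T U · c = U^T v for the coefficients: c = (-20/13, -1). The projection is proj_W(v) = U c.
Check: (v - proj_W(v)) · u_1 = 0  (should be 0).
Check: (v - proj_W(v)) · u_2 = 0  (should be 0).
Result: proj_W(v) = (-21/13, 14/13, -1).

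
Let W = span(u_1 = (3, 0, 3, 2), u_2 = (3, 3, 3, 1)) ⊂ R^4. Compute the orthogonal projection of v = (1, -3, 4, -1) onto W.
proj_W(v) = (19/12, -25/12, 19/12, 7/4)

Set up U = [u_1 | ... | u_2] ∈ R^(4×2). The projector onto W = col(U) is P = U (U^T U)^(-1) U^T.
Compute U^T U =
  [22, 20]
  [20, 28],
and U^T v = (13, 5).
Solve U^T U · c = U^T v for the coefficients: c = (11/9, -25/36). The projection is proj_W(v) = U c.
Check: (v - proj_W(v)) · u_1 = 0  (should be 0).
Check: (v - proj_W(v)) · u_2 = 0  (should be 0).
Result: proj_W(v) = (19/12, -25/12, 19/12, 7/4).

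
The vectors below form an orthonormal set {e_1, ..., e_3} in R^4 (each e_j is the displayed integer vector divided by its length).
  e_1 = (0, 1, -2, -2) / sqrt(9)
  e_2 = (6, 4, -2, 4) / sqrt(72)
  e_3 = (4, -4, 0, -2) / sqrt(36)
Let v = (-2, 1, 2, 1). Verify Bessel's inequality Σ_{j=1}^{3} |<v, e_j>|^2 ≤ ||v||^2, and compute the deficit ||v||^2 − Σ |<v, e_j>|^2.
Σ |<v, e_j>|^2 = 82/9; ||v||^2 = 10; deficit = 8/9

Write each e_j = u_j / sqrt(<u_j, u_j>) where u_j is the displayed integer vector. Then <v, e_j> = <v, u_j> / sqrt(<u_j, u_j>), so |<v, e_j>|^2 = <v, u_j>^2 / <u_j, u_j>.
Coefficients: <v, e_1> = -5/sqrt(9), <v, e_2> = -8/sqrt(72), <v, e_3> = -14/sqrt(36).
Square and sum: Σ |<v, e_j>|^2 = 82/9.
Compute ||v||^2 = v·v = 10.
Deficit = 10 − 82/9 = 8/9 ≥ 0, confirming Bessel's inequality. (The deficit equals ||v − Σ <v,e_j> e_j||^2, the squared distance from v to span{e_j}.)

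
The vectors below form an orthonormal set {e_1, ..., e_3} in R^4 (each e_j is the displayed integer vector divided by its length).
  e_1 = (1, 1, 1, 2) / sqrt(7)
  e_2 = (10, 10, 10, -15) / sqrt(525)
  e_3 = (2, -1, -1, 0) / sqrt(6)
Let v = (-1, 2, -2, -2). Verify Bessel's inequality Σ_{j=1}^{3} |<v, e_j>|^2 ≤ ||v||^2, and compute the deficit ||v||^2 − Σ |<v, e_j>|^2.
Σ |<v, e_j>|^2 = 5; ||v||^2 = 13; deficit = 8

Write each e_j = u_j / sqrt(<u_j, u_j>) where u_j is the displayed integer vector. Then <v, e_j> = <v, u_j> / sqrt(<u_j, u_j>), so |<v, e_j>|^2 = <v, u_j>^2 / <u_j, u_j>.
Coefficients: <v, e_1> = -5/sqrt(7), <v, e_2> = 20/sqrt(525), <v, e_3> = -2/sqrt(6).
Square and sum: Σ |<v, e_j>|^2 = 5.
Compute ||v||^2 = v·v = 13.
Deficit = 13 − 5 = 8 ≥ 0, confirming Bessel's inequality. (The deficit equals ||v − Σ <v,e_j> e_j||^2, the squared distance from v to span{e_j}.)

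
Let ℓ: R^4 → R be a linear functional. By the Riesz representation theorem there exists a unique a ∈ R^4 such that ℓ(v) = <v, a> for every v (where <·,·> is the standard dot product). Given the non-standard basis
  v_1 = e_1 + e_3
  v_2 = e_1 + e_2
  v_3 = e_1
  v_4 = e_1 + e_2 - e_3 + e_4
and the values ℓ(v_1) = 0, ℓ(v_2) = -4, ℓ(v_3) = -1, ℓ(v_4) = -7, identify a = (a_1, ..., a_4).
a = (-1, -3, 1, -2)

Write a = (a_1, ..., a_4) in the standard basis. For each basis vector v_i, ℓ(v_i) = <v_i, a> is a linear equation in the a_j's. Collect the n equations into a matrix system V a = ℓ, where row i of V is v_i (expressed in the standard basis). Since V is invertible (lower-triangular with 1s on the diagonal, up to permutation), solve by back-substitution:
  V =
[[1, 0, 1, 0],
 [1, 1, 0, 0],
 [1, 0, 0, 0],
 [1, 1, -1, 1]]
  V a = (0, -4, -1, -7)
Solving gives a = (-1, -3, 1, -2).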